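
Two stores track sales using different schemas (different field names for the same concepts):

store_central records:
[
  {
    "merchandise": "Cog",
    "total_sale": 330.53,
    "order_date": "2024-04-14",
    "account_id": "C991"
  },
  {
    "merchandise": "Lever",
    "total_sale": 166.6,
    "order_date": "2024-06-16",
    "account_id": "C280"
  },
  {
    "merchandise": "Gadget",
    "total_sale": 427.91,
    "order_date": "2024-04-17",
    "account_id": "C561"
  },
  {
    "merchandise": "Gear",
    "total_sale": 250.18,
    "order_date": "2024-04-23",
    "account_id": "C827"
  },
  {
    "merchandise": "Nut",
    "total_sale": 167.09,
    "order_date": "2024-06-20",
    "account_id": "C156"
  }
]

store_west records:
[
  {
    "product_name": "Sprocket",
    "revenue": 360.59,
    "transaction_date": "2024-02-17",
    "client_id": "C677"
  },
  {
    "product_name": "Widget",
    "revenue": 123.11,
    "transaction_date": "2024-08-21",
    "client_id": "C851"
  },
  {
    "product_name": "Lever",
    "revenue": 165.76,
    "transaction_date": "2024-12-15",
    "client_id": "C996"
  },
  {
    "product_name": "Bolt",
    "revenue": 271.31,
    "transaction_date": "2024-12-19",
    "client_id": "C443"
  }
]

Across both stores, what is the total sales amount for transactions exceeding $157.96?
2139.97

Schema mapping: "total_sale" (store_central) = "revenue" (store_west) = sale amount

Sum of sales > $157.96 in store_central: 1342.31
Sum of sales > $157.96 in store_west: 797.66

Total: 1342.31 + 797.66 = 2139.97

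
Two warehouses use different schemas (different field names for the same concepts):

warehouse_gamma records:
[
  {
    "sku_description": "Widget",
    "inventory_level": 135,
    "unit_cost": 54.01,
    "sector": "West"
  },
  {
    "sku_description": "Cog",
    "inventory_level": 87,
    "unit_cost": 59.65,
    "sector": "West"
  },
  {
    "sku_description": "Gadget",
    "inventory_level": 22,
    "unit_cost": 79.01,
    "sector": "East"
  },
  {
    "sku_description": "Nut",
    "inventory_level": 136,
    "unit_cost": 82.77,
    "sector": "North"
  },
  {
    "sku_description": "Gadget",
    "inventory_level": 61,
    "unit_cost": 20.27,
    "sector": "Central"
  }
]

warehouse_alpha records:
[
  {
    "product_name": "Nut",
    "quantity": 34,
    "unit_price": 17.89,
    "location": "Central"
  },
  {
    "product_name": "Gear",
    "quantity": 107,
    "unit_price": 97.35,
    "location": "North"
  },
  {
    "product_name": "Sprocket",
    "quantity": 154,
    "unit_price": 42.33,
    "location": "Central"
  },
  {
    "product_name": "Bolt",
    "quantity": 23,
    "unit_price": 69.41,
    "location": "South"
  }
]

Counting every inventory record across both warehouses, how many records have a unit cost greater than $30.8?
7

Schema mapping: "unit_cost" (warehouse_gamma) = "unit_price" (warehouse_alpha) = unit cost

Records > $30.8 in warehouse_gamma: 4
Records > $30.8 in warehouse_alpha: 3

Total count: 4 + 3 = 7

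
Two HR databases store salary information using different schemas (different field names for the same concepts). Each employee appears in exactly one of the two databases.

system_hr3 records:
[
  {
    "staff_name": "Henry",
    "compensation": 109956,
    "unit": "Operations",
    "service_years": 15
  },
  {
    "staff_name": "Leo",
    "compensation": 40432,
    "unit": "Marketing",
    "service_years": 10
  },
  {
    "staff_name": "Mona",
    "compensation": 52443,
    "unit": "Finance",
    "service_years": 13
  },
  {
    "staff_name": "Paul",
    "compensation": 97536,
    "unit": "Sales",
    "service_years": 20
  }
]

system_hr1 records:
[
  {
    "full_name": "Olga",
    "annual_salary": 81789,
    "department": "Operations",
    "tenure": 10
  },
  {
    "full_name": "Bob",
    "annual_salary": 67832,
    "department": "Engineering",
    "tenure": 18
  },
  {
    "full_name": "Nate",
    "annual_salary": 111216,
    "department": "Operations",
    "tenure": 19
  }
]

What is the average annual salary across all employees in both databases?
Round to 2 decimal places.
80172.00

Schema mapping: "compensation" (system_hr3) = "annual_salary" (system_hr1) = annual salary

All salaries: [109956, 40432, 52443, 97536, 81789, 67832, 111216]
Sum: 561204
Count: 7
Average: 561204 / 7 = 80172.00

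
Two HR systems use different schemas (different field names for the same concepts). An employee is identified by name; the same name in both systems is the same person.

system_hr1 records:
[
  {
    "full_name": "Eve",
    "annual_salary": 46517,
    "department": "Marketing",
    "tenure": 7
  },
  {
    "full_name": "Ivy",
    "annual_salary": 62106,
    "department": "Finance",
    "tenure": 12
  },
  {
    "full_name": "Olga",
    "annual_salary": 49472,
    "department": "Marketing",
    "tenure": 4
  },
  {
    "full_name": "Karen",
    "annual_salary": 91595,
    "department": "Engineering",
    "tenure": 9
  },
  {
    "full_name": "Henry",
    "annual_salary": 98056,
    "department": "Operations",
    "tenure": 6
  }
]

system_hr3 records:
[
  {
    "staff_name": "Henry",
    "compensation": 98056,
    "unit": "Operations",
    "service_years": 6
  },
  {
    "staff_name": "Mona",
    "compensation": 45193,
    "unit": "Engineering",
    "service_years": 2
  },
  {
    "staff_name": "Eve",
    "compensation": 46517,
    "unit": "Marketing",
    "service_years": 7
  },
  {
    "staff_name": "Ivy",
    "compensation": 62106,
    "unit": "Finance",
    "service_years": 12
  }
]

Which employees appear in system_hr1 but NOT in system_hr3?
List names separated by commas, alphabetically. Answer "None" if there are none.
Karen, Olga

Schema mapping: "full_name" (system_hr1) = "staff_name" (system_hr3) = employee name

Names in system_hr1: ['Eve', 'Henry', 'Ivy', 'Karen', 'Olga']
Names in system_hr3: ['Eve', 'Henry', 'Ivy', 'Mona']

In system_hr1 but not system_hr3: ['Karen', 'Olga']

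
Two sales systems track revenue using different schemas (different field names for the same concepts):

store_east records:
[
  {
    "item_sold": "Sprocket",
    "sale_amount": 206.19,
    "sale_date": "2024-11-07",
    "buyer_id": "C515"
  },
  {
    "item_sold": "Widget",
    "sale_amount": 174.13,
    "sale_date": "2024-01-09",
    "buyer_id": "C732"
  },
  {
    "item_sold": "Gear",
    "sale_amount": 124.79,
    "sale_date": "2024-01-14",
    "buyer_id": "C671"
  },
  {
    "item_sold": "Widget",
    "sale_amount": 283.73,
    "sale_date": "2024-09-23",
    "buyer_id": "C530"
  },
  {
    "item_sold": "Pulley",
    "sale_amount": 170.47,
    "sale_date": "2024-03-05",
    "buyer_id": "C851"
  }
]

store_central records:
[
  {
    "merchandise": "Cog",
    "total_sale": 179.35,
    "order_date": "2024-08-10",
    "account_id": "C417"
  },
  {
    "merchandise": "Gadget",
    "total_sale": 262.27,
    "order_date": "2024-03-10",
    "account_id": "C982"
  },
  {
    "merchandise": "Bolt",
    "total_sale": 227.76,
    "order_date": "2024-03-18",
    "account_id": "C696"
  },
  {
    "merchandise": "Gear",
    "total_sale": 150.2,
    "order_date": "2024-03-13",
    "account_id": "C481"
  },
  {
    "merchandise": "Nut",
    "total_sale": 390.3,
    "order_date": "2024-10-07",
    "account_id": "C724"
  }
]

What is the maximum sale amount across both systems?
390.3

Reconcile: "sale_amount" (store_east) = "total_sale" (store_central) = sale amount

Maximum in store_east: 283.73
Maximum in store_central: 390.3

Overall maximum: max(283.73, 390.3) = 390.3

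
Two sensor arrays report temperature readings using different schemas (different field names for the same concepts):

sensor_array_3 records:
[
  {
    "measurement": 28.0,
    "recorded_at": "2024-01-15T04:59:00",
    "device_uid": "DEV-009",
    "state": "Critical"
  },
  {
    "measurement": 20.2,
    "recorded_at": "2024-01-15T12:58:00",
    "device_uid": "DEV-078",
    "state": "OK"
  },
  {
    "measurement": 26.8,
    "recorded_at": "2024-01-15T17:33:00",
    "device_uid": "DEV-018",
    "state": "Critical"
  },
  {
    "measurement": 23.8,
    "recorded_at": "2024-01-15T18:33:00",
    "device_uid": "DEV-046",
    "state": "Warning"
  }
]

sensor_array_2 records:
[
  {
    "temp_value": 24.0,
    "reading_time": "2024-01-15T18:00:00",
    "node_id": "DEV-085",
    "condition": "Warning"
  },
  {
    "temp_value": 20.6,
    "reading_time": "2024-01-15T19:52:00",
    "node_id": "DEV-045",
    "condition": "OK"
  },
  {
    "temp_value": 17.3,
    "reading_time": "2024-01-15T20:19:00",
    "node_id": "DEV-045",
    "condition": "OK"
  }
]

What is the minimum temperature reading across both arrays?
17.3

Schema mapping: "measurement" (sensor_array_3) = "temp_value" (sensor_array_2) = temperature reading

Minimum in sensor_array_3: 20.2
Minimum in sensor_array_2: 17.3

Overall minimum: min(20.2, 17.3) = 17.3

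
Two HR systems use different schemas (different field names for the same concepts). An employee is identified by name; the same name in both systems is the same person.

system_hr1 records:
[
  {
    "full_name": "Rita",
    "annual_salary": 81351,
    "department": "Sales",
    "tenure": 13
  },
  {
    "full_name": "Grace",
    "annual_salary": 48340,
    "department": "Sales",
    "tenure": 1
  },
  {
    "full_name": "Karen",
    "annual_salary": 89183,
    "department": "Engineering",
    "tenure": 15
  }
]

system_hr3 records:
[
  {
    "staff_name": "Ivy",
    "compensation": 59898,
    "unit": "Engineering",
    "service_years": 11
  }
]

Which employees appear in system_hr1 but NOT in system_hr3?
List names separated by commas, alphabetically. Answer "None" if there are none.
Grace, Karen, Rita

Schema mapping: "full_name" (system_hr1) = "staff_name" (system_hr3) = employee name

Names in system_hr1: ['Grace', 'Karen', 'Rita']
Names in system_hr3: ['Ivy']

In system_hr1 but not system_hr3: ['Grace', 'Karen', 'Rita']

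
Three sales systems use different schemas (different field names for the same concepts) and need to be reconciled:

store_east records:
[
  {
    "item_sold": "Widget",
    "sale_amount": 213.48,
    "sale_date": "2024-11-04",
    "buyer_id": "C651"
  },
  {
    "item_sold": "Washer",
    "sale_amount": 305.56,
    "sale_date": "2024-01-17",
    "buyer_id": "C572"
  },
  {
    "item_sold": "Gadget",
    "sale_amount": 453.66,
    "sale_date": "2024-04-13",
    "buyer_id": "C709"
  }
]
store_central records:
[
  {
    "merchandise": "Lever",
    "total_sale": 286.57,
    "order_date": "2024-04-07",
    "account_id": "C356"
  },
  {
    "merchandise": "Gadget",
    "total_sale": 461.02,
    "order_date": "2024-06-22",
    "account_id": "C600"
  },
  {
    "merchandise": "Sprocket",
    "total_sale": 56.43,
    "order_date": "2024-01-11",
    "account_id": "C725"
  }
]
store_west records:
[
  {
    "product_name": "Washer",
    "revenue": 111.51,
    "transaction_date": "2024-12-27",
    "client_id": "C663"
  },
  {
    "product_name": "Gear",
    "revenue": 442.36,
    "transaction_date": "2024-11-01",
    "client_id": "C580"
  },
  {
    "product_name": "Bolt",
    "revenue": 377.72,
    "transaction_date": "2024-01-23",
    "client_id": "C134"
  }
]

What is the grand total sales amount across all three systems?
2708.31

Schema reconciliation - all amount fields map to sale amount:

store_east (sale_amount): 972.7
store_central (total_sale): 804.02
store_west (revenue): 931.59

Grand total: 2708.31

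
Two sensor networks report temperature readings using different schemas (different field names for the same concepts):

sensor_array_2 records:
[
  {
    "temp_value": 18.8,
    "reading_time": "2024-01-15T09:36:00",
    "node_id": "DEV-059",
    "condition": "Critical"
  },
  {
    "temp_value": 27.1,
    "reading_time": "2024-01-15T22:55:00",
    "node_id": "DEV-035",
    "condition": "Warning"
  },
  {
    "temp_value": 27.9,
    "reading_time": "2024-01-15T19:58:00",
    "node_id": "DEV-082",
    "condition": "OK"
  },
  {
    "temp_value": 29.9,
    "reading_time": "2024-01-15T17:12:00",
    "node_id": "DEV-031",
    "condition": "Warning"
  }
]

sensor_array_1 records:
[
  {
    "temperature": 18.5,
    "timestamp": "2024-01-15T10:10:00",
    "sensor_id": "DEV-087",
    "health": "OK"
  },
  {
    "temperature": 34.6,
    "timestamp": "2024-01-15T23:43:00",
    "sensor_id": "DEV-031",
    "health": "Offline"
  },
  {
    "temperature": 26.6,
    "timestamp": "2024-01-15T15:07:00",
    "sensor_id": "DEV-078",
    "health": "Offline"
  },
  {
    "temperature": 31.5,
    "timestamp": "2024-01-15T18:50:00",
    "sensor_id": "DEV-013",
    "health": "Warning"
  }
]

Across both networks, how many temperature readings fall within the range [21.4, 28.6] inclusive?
3

Schema mapping: "temp_value" (sensor_array_2) = "temperature" (sensor_array_1) = temperature

Readings in [21.4, 28.6] from sensor_array_2: 2
Readings in [21.4, 28.6] from sensor_array_1: 1

Total count: 2 + 1 = 3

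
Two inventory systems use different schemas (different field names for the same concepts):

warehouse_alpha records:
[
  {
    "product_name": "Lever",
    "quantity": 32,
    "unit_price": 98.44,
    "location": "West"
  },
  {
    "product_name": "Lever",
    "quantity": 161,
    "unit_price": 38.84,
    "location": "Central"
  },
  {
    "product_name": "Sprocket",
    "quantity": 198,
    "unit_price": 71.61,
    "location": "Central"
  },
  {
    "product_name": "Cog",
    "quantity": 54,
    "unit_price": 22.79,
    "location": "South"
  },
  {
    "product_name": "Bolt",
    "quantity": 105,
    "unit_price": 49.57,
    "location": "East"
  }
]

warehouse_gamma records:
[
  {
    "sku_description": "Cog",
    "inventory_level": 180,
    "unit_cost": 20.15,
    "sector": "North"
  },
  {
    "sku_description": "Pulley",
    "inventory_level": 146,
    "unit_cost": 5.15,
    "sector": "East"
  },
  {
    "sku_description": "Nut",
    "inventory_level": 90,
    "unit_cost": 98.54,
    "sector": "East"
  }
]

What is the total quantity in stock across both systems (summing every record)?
966

To reconcile these schemas, identify the field holding the quantity in stock in each system:
1. In warehouse_alpha it is "quantity"
2. In warehouse_gamma it is "inventory_level"

From warehouse_alpha: 32 + 161 + 198 + 54 + 105 = 550
From warehouse_gamma: 180 + 146 + 90 = 416

Total: 550 + 416 = 966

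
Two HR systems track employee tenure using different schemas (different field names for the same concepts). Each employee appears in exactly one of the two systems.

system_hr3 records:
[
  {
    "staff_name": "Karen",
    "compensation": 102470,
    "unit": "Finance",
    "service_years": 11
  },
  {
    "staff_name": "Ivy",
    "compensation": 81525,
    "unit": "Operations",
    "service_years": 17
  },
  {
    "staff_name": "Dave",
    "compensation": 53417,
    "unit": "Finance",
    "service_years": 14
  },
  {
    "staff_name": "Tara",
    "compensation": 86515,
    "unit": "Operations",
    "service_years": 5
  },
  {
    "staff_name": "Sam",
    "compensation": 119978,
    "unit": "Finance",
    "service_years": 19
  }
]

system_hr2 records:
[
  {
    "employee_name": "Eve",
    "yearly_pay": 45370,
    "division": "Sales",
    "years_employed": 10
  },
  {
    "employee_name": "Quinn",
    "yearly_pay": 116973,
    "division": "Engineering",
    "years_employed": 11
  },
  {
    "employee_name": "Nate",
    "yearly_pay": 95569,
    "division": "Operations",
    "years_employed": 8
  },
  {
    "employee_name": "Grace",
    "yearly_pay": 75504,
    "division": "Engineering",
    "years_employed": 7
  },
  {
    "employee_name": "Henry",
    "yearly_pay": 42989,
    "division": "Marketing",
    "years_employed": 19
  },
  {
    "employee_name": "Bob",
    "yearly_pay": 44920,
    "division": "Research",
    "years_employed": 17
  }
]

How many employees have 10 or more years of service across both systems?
8

Reconcile schemas: "service_years" (system_hr3) = "years_employed" (system_hr2) = years of service

From system_hr3: 4 employees with >= 10 years
From system_hr2: 4 employees with >= 10 years

Total: 4 + 4 = 8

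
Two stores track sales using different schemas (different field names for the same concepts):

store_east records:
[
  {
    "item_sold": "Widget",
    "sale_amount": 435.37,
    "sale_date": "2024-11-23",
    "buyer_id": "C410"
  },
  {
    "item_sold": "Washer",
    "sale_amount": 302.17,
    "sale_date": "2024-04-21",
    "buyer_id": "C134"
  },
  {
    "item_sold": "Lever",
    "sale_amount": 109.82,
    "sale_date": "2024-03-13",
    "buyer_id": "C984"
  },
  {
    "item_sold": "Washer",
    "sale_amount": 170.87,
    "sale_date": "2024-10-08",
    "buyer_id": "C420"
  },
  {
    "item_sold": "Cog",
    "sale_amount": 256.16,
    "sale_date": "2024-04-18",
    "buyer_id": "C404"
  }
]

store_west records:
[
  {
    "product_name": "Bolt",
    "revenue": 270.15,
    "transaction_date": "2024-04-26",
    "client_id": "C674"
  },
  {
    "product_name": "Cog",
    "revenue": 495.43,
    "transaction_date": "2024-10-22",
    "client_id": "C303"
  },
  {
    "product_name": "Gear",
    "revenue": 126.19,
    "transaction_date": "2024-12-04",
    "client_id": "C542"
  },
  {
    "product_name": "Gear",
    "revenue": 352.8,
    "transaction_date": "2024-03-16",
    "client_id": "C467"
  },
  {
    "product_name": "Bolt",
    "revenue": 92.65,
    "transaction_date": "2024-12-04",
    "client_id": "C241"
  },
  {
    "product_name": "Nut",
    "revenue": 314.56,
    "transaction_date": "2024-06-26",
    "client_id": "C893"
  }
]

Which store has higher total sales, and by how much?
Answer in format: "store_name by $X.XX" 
store_west by $377.39

Schema mapping: "sale_amount" (store_east) = "revenue" (store_west) = sale amount

Total for store_east: 1274.39
Total for store_west: 1651.78

Difference: |1274.39 - 1651.78| = 377.39
store_west has higher sales by $377.39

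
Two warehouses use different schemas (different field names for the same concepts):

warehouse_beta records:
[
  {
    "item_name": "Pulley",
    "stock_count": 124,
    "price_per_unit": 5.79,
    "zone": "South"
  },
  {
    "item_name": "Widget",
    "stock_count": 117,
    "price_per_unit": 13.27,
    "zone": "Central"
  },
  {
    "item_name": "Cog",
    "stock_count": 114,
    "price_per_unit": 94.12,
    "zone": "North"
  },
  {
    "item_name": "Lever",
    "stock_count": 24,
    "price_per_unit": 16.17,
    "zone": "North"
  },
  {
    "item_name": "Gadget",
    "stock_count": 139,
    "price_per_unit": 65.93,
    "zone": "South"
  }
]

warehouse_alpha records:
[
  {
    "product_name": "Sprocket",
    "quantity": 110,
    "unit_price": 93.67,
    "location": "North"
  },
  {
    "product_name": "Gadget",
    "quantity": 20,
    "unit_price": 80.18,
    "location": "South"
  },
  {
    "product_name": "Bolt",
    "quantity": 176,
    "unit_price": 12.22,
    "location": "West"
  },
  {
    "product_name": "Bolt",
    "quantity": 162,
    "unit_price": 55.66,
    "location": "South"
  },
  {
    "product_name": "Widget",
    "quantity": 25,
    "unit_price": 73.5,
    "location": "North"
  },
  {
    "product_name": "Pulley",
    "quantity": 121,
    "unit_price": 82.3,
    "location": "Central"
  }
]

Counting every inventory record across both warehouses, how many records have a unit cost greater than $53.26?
7

Schema mapping: "price_per_unit" (warehouse_beta) = "unit_price" (warehouse_alpha) = unit cost

Records > $53.26 in warehouse_beta: 2
Records > $53.26 in warehouse_alpha: 5

Total count: 2 + 5 = 7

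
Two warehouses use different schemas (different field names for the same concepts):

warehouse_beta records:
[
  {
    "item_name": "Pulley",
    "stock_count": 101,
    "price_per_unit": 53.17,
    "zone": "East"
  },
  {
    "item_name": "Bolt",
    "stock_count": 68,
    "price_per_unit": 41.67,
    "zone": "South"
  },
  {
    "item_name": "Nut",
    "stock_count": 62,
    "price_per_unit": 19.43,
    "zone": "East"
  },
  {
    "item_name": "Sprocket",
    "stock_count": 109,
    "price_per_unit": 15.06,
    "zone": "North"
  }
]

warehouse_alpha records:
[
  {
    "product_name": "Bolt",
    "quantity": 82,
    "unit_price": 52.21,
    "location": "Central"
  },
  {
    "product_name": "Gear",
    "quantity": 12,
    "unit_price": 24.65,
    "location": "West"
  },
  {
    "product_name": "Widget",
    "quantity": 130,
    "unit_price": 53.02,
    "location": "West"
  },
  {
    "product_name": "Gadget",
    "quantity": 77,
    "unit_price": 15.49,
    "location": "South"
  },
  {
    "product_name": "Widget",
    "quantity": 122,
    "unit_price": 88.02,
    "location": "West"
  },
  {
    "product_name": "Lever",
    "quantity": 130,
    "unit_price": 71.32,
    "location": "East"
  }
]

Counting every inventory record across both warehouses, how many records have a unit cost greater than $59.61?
2

Schema mapping: "price_per_unit" (warehouse_beta) = "unit_price" (warehouse_alpha) = unit cost

Records > $59.61 in warehouse_beta: 0
Records > $59.61 in warehouse_alpha: 2

Total count: 0 + 2 = 2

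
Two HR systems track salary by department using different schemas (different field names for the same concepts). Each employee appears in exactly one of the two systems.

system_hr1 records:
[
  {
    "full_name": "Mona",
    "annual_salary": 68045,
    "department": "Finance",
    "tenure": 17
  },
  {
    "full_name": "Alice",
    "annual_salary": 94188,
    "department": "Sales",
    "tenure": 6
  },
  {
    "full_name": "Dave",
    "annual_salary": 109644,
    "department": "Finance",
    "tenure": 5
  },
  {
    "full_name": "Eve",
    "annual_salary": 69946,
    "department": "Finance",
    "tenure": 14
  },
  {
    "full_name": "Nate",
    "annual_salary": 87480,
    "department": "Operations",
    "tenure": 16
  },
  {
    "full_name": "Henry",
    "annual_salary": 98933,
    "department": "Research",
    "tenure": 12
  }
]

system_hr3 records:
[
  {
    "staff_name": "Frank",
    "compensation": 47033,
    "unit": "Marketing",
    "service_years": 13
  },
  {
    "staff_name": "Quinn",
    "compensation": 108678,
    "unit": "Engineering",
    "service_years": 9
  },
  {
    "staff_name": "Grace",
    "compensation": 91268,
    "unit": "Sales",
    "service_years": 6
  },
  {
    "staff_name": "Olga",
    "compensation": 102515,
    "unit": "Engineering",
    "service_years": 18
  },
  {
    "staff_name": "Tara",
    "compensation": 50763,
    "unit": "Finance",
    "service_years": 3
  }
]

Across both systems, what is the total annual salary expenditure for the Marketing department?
47033

Schema mappings:
- "department" (system_hr1) = "unit" (system_hr3) = department
- "annual_salary" (system_hr1) = "compensation" (system_hr3) = salary

Marketing salaries from system_hr1: 0
Marketing salaries from system_hr3: 47033

Total: 0 + 47033 = 47033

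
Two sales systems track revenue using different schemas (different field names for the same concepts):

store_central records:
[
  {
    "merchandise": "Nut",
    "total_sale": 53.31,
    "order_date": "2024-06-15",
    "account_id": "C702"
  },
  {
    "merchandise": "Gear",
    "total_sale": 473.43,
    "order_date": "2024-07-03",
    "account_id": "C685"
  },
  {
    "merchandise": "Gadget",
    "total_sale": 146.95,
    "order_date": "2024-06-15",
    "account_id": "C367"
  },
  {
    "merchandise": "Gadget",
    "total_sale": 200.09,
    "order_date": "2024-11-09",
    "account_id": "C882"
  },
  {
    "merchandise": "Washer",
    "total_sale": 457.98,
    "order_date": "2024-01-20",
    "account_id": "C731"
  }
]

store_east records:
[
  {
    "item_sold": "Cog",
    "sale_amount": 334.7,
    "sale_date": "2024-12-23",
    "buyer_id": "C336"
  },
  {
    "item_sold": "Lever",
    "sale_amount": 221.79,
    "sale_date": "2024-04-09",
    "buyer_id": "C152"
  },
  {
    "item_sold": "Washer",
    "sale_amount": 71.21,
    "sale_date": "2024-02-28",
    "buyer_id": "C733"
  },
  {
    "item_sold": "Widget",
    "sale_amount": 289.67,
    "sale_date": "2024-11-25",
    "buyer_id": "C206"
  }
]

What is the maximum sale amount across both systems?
473.43

Reconcile: "total_sale" (store_central) = "sale_amount" (store_east) = sale amount

Maximum in store_central: 473.43
Maximum in store_east: 334.7

Overall maximum: max(473.43, 334.7) = 473.43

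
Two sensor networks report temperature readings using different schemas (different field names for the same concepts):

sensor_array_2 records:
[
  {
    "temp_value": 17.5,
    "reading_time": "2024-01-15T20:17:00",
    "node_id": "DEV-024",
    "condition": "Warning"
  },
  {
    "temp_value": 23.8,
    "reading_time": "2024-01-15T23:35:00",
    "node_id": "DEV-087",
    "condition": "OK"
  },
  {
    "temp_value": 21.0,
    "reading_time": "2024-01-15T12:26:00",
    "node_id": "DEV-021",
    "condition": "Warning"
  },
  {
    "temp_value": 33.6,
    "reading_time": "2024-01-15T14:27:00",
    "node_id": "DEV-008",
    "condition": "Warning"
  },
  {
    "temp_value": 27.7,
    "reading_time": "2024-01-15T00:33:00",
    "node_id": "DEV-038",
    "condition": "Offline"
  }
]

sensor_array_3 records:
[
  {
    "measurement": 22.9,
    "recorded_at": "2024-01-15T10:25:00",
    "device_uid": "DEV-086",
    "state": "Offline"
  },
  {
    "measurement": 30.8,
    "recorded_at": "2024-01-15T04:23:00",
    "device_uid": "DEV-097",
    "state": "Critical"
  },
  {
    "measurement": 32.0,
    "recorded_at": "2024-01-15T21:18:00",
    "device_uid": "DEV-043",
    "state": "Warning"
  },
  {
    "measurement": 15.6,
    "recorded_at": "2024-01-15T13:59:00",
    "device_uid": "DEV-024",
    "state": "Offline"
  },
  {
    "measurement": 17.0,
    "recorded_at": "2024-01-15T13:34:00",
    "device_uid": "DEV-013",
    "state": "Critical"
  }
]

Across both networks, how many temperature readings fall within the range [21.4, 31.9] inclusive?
4

Schema mapping: "temp_value" (sensor_array_2) = "measurement" (sensor_array_3) = temperature

Readings in [21.4, 31.9] from sensor_array_2: 2
Readings in [21.4, 31.9] from sensor_array_3: 2

Total count: 2 + 2 = 4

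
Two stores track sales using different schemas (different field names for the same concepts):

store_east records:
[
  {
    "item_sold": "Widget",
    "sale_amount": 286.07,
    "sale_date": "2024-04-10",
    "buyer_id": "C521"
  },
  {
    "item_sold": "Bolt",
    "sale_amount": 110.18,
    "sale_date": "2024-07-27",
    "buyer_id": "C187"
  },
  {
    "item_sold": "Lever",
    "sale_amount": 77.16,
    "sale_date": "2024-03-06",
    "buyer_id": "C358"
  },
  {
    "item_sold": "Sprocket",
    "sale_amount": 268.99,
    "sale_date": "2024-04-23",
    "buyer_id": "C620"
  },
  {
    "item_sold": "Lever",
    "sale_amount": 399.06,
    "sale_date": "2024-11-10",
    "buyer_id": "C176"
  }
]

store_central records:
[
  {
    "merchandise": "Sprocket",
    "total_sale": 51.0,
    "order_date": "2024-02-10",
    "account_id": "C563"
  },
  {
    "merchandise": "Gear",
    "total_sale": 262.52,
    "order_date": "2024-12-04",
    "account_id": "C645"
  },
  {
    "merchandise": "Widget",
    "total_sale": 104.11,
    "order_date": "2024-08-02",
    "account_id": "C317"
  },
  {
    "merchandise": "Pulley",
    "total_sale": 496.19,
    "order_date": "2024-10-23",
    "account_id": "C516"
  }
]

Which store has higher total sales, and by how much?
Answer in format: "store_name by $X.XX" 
store_east by $227.64

Schema mapping: "sale_amount" (store_east) = "total_sale" (store_central) = sale amount

Total for store_east: 1141.46
Total for store_central: 913.82

Difference: |1141.46 - 913.82| = 227.64
store_east has higher sales by $227.64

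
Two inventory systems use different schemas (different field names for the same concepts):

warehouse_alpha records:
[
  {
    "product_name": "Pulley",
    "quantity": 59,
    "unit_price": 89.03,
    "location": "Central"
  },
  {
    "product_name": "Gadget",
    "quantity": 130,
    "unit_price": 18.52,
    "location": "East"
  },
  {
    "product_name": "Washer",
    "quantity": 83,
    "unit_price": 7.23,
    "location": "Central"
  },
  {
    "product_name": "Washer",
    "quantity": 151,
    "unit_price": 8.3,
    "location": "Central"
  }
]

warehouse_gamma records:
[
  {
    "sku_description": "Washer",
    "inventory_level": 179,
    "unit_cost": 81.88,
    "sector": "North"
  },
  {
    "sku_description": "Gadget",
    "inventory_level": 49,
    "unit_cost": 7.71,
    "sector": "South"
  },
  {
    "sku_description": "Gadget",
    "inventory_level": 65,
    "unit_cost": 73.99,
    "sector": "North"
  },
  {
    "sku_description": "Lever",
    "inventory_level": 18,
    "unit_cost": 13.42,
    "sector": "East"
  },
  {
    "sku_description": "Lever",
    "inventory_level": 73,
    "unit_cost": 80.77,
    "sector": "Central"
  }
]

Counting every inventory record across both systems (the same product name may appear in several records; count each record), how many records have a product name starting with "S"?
0

Schema mapping: "product_name" (warehouse_alpha) = "sku_description" (warehouse_gamma) = product name

Records with product name starting with "S" in warehouse_alpha: 0
Records with product name starting with "S" in warehouse_gamma: 0

Total: 0 + 0 = 0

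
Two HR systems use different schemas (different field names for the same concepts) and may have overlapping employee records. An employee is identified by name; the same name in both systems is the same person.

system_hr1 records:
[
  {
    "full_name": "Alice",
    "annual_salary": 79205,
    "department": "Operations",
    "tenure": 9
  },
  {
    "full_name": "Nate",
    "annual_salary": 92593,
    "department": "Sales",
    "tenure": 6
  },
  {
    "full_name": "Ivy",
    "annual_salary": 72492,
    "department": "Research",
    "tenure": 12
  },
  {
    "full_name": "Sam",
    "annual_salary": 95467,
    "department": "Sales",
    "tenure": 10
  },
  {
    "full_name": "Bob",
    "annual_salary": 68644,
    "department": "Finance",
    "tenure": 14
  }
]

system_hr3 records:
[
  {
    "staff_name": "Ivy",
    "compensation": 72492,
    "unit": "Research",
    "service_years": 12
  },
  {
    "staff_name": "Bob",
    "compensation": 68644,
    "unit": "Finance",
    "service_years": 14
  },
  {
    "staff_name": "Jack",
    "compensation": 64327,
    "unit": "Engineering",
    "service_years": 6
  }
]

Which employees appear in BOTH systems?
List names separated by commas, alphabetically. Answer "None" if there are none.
Bob, Ivy

Schema mapping: "full_name" (system_hr1) = "staff_name" (system_hr3) = employee name

Names in system_hr1: ['Alice', 'Bob', 'Ivy', 'Nate', 'Sam']
Names in system_hr3: ['Bob', 'Ivy', 'Jack']

Intersection: ['Bob', 'Ivy']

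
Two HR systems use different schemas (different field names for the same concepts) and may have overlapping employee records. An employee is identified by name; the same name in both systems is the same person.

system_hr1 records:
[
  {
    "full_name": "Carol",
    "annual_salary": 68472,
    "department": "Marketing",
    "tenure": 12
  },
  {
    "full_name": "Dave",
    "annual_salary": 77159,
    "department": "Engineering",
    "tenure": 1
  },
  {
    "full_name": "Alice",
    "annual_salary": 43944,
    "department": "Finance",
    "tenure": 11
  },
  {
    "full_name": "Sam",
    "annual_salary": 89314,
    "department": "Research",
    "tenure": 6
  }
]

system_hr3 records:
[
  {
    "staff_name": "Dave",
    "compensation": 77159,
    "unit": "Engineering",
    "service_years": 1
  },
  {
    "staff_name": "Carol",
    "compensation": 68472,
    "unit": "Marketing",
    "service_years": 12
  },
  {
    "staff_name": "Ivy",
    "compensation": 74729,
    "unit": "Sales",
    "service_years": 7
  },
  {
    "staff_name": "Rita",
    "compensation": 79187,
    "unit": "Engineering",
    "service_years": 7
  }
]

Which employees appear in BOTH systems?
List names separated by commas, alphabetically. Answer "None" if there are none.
Carol, Dave

Schema mapping: "full_name" (system_hr1) = "staff_name" (system_hr3) = employee name

Names in system_hr1: ['Alice', 'Carol', 'Dave', 'Sam']
Names in system_hr3: ['Carol', 'Dave', 'Ivy', 'Rita']

Intersection: ['Carol', 'Dave']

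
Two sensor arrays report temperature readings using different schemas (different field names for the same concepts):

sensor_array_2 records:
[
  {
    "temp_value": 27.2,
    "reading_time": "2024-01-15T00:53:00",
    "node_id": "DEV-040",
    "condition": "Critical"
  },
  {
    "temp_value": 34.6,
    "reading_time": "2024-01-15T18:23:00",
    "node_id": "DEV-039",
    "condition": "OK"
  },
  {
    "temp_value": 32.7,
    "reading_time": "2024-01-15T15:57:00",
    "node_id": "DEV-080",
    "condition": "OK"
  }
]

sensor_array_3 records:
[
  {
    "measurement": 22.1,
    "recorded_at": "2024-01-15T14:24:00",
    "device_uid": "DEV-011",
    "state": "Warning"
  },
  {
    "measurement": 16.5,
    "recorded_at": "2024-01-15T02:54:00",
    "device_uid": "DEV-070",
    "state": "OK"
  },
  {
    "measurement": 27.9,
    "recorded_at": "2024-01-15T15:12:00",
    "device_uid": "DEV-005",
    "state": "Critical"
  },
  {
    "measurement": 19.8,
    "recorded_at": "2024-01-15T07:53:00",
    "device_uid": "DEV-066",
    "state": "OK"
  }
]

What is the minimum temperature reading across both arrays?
16.5

Schema mapping: "temp_value" (sensor_array_2) = "measurement" (sensor_array_3) = temperature reading

Minimum in sensor_array_2: 27.2
Minimum in sensor_array_3: 16.5

Overall minimum: min(27.2, 16.5) = 16.5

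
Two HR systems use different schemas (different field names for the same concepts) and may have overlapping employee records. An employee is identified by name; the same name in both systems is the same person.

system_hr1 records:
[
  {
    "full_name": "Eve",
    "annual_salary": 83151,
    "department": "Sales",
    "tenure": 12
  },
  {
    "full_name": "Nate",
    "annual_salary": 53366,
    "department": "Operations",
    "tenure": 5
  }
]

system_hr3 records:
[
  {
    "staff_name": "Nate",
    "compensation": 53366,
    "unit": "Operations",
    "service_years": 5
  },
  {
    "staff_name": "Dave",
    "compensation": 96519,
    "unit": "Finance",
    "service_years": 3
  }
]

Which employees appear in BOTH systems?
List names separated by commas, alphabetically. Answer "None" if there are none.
Nate

Schema mapping: "full_name" (system_hr1) = "staff_name" (system_hr3) = employee name

Names in system_hr1: ['Eve', 'Nate']
Names in system_hr3: ['Dave', 'Nate']

Intersection: ['Nate']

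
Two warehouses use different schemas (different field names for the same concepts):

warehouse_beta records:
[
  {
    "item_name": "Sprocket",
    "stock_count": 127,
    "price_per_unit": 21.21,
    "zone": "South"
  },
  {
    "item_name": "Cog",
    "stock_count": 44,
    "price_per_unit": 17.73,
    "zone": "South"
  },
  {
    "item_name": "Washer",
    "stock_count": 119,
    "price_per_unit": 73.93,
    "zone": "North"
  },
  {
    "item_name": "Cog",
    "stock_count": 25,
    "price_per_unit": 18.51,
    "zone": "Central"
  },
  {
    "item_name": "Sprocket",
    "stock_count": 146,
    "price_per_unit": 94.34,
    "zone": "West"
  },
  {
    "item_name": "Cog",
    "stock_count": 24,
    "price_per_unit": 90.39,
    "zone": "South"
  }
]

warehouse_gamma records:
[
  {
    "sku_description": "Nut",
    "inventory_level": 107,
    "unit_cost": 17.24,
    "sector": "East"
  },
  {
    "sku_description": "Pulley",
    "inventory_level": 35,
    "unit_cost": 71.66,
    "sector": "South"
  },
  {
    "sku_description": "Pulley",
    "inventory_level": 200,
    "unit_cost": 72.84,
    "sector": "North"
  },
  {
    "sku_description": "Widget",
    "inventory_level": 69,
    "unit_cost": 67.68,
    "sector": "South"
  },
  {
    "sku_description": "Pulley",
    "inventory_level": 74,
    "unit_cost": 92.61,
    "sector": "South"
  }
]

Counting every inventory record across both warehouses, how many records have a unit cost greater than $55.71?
7

Schema mapping: "price_per_unit" (warehouse_beta) = "unit_cost" (warehouse_gamma) = unit cost

Records > $55.71 in warehouse_beta: 3
Records > $55.71 in warehouse_gamma: 4

Total count: 3 + 4 = 7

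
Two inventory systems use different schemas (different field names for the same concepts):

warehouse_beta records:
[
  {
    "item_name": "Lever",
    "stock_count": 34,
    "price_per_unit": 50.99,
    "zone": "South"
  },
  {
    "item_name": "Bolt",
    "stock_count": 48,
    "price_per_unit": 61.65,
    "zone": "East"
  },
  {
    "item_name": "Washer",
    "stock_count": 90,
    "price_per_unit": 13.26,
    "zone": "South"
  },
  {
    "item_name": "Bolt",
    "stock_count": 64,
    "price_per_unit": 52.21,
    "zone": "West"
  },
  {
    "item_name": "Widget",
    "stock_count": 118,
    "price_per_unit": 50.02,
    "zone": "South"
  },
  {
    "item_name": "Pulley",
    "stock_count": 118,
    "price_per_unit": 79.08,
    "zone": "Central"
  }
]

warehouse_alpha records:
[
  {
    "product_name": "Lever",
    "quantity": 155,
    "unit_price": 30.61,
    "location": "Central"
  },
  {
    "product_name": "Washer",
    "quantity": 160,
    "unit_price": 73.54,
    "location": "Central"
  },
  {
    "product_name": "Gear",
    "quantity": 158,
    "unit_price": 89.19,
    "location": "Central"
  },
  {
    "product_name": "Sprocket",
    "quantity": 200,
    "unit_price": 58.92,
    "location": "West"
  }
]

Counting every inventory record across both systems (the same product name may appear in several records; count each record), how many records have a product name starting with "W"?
3

Schema mapping: "item_name" (warehouse_beta) = "product_name" (warehouse_alpha) = product name

Records with product name starting with "W" in warehouse_beta: 2
Records with product name starting with "W" in warehouse_alpha: 1

Total: 2 + 1 = 3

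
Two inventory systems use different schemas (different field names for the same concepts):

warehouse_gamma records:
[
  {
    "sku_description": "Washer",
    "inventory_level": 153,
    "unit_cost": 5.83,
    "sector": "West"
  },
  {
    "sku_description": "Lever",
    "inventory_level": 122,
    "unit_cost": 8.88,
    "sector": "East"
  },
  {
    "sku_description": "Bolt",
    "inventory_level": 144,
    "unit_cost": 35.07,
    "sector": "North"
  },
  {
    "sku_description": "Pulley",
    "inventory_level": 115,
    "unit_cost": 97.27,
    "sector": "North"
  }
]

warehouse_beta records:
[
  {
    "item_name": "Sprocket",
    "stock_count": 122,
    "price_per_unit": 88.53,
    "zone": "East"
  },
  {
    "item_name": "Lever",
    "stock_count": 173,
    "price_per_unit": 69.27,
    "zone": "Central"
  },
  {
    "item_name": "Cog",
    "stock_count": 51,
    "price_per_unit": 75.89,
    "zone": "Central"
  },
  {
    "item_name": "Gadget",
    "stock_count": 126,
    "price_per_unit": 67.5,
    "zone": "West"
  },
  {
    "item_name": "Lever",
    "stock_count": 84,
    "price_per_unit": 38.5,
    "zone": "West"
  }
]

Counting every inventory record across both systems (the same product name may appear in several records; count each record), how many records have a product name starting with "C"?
1

Schema mapping: "sku_description" (warehouse_gamma) = "item_name" (warehouse_beta) = product name

Records with product name starting with "C" in warehouse_gamma: 0
Records with product name starting with "C" in warehouse_beta: 1

Total: 0 + 1 = 1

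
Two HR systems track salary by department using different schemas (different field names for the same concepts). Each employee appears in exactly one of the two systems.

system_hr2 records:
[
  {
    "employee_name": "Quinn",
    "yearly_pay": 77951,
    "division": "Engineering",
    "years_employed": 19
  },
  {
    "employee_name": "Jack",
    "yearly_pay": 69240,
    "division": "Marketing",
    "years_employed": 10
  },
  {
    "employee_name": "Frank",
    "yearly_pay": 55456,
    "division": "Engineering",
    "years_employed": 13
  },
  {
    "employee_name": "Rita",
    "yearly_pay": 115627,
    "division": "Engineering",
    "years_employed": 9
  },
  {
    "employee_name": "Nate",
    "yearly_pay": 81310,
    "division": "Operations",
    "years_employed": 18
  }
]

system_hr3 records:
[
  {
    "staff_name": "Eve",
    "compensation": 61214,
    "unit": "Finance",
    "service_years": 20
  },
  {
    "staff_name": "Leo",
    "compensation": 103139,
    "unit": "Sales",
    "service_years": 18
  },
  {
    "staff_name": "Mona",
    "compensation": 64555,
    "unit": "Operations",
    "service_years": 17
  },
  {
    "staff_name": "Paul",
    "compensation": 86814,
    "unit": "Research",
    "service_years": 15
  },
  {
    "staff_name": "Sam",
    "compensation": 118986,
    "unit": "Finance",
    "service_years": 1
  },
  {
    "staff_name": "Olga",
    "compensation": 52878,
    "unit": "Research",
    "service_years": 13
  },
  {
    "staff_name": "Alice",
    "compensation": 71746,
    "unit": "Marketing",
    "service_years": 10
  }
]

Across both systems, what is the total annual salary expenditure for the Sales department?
103139

Schema mappings:
- "division" (system_hr2) = "unit" (system_hr3) = department
- "yearly_pay" (system_hr2) = "compensation" (system_hr3) = salary

Sales salaries from system_hr2: 0
Sales salaries from system_hr3: 103139

Total: 0 + 103139 = 103139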